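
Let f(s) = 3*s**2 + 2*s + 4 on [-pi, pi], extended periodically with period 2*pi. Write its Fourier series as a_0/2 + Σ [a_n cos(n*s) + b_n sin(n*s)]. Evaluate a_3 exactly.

-4/3

a_3 = 1/pi ∫_{-pi}^{pi} f(s) cos(3*s) ds.
Integrating by parts twice (tabular method), an antiderivative of (3*s**2 + 2*s + 4) cos(3*s) is s**2*sin(3*s) + 2*s*sin(3*s)/3 + 2*s*cos(3*s)/3 + 10*sin(3*s)/9 + 2*cos(3*s)/9; evaluating from -pi to pi: ∫_{-pi}^{pi} (3*s**2 + 2*s + 4) cos(3*s) ds = (-2*pi/3 - 2/9) - (-2/9 + 2*pi/3) = -4*pi/3.
Hence a_3 = (1/pi)·(-4*pi/3) = -4/3.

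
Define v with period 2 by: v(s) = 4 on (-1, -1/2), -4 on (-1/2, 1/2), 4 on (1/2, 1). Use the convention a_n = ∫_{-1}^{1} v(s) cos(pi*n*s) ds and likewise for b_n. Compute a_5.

-16/(5*pi)

a_5 = ∫_{-1}^{1} v(s) cos(5*pi*s) ds.
v is even and cos(5*pi*s) is even, so the integrand is even and a_5 = 2 ∫_0^{1} v(s) cos(5*pi*s) ds.
Split the integral at the breakpoints.
Directly, an antiderivative of (-4) cos(5*pi*s) is -4*sin(5*pi*s)/(5*pi); evaluating from 0 to 1/2: ∫_{0}^{1/2} (-4) cos(5*pi*s) ds = (-4/(5*pi)) - (0) = -4/(5*pi).
Directly, an antiderivative of (4) cos(5*pi*s) is 4*sin(5*pi*s)/(5*pi); evaluating from 1/2 to 1: ∫_{1/2}^{1} (4) cos(5*pi*s) ds = (0) - (4/(5*pi)) = -4/(5*pi).
Summing the pieces and multiplying by 2 gives a_5 = -16/(5*pi).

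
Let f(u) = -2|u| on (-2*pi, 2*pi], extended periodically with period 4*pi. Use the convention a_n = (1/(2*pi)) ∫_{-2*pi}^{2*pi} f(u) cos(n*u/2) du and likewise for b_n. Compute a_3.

a_3 = (1/(2*pi)) ∫_{-2*pi}^{2*pi} f(u) cos(3*u/2) du.
f is even and cos(3*u/2) is even, so the integrand is even and a_3 = 1/pi ∫_0^{2*pi} f(u) cos(3*u/2) du.
Integrating by parts (boundary term plus one more integral), an antiderivative of (-2*u) cos(3*u/2) is -4*u*sin(3*u/2)/3 - 8*cos(3*u/2)/9; evaluating from 0 to 2*pi: ∫_{0}^{2*pi} (-2*u) cos(3*u/2) du = (8/9) - (-8/9) = 16/9.
Hence a_3 = (1/pi)·(16/9) = 16/(9*pi).

16/(9*pi)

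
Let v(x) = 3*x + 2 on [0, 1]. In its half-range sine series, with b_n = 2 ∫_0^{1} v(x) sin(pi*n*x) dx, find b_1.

b_1 = 2 ∫_0^{1} (3*x + 2) sin(pi*x) dx.
Integrating by parts (boundary term plus one more integral), an antiderivative of (3*x + 2) sin(pi*x) is -3*x*cos(pi*x)/pi + 3*sin(pi*x)/pi**2 - 2*cos(pi*x)/pi; evaluating from 0 to 1: ∫_{0}^{1} (3*x + 2) sin(pi*x) dx = (5/pi) - (-2/pi) = 7/pi.
Hence b_1 = 2·(7/pi) = 14/pi.

14/pi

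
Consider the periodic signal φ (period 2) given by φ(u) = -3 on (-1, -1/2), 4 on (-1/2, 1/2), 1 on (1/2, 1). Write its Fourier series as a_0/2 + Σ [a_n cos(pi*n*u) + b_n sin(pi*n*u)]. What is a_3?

a_3 = ∫_{-1}^{1} φ(u) cos(3*pi*u) du.
Split the integral at the breakpoints.
Directly, an antiderivative of (-3) cos(3*pi*u) is -sin(3*pi*u)/pi; evaluating from -1 to -1/2: ∫_{-1}^{-1/2} (-3) cos(3*pi*u) du = (-1/pi) - (0) = -1/pi.
Directly, an antiderivative of (4) cos(3*pi*u) is 4*sin(3*pi*u)/(3*pi); evaluating from -1/2 to 1/2: ∫_{-1/2}^{1/2} (4) cos(3*pi*u) du = (-4/(3*pi)) - (4/(3*pi)) = -8/(3*pi).
Directly, an antiderivative of (1) cos(3*pi*u) is sin(3*pi*u)/(3*pi); evaluating from 1/2 to 1: ∫_{1/2}^{1} (1) cos(3*pi*u) du = (0) - (-1/(3*pi)) = 1/(3*pi).
Summing the pieces gives a_3 = -10/(3*pi).

-10/(3*pi)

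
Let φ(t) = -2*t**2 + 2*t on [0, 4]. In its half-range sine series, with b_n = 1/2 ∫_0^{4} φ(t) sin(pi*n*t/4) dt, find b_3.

b_3 = 1/2 ∫_0^{4} (-2*t**2 + 2*t) sin(3*pi*t/4) dt.
Integrating by parts twice (tabular method), an antiderivative of (-2*t**2 + 2*t) sin(3*pi*t/4) is 8*t**2*cos(3*pi*t/4)/(3*pi) - 64*t*sin(3*pi*t/4)/(9*pi**2) - 8*t*cos(3*pi*t/4)/(3*pi) + 32*sin(3*pi*t/4)/(9*pi**2) - 256*cos(3*pi*t/4)/(27*pi**3); evaluating from 0 to 4: ∫_{0}^{4} (-2*t**2 + 2*t) sin(3*pi*t/4) dt = (-32/pi + 256/(27*pi**3)) - (-256/(27*pi**3)) = -32/pi + 512/(27*pi**3).
Hence b_3 = (1/2)·(-32/pi + 512/(27*pi**3)) = -16/pi + 256/(27*pi**3).

-16/pi + 256/(27*pi**3)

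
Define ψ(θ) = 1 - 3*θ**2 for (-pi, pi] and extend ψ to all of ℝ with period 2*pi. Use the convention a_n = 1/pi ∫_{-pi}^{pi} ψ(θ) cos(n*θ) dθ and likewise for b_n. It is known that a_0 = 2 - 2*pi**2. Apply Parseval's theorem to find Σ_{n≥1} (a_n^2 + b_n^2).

Parseval: a_0^2/2 + Σ_{n≥1} (a_n^2+b_n^2) = 1/pi ∫_{-pi}^{pi} ψ(θ)^2 dθ = -4*pi**2 + 2 + 18*pi**4/5.
Subtract a_0^2/2 = 2*(1 - pi**2)**2: Σ (a_n^2+b_n^2) = 8*pi**4/5.

8*pi**4/5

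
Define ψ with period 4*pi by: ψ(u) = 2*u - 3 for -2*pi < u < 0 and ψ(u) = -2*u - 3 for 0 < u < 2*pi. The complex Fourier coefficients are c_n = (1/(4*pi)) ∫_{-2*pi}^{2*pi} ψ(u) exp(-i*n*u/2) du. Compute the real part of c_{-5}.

Since ψ is real-valued, Re(c_{-5}) = (1/(4*pi)) ∫_{-2*pi}^{2*pi} ψ(u) cos(-5*u/2) du = a_{5}/2.
ψ is even and cos(-5*u/2) is even, so the integrand is even: ∫_{-2*pi}^{2*pi} ψ(u) cos(-5*u/2) du = 2∫_0^{2*pi} ψ(u) cos(-5*u/2) du.
Integrating by parts (boundary term plus one more integral), an antiderivative of (-2*u - 3) cos(-5*u/2) is -4*u*sin(5*u/2)/5 - 6*sin(5*u/2)/5 - 8*cos(5*u/2)/25; evaluating from 0 to 2*pi: ∫_{0}^{2*pi} (-2*u - 3) cos(-5*u/2) du = (8/25) - (-8/25) = 16/25.
So ∫_{-2*pi}^{2*pi} ψ(u) cos(-5*u/2) du = 32/25.
Hence Re(c_{-5}) = (1/(4*pi))·(32/25) = 8/(25*pi).

8/(25*pi)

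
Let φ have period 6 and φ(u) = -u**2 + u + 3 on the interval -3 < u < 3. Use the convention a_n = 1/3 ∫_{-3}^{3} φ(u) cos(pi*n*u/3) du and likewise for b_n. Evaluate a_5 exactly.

36/(25*pi**2)

a_5 = 1/3 ∫_{-3}^{3} φ(u) cos(5*pi*u/3) du.
Integrating by parts twice (tabular method), an antiderivative of (-u**2 + u + 3) cos(5*pi*u/3) is -3*u**2*sin(5*pi*u/3)/(5*pi) + 3*u*sin(5*pi*u/3)/(5*pi) - 18*u*cos(5*pi*u/3)/(25*pi**2) + 54*sin(5*pi*u/3)/(125*pi**3) + 9*sin(5*pi*u/3)/(5*pi) + 9*cos(5*pi*u/3)/(25*pi**2); evaluating from -3 to 3: ∫_{-3}^{3} (-u**2 + u + 3) cos(5*pi*u/3) du = (9/(5*pi**2)) - (-63/(25*pi**2)) = 108/(25*pi**2).
Hence a_5 = (1/3)·(108/(25*pi**2)) = 36/(25*pi**2).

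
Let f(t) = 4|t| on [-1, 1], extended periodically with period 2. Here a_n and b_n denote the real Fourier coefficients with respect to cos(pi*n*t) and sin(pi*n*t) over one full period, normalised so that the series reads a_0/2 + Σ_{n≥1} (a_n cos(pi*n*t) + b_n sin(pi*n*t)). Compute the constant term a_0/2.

a_0 = ∫_{-1}^{1} f(t) dt = 4.
So the constant term a_0/2 = 2.

2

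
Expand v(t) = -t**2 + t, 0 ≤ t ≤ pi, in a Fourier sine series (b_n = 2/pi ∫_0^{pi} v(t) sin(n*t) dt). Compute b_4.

-1/2 + pi/2

b_4 = 2/pi ∫_0^{pi} (-t**2 + t) sin(4*t) dt.
Integrating by parts twice (tabular method), an antiderivative of (-t**2 + t) sin(4*t) is t**2*cos(4*t)/4 - t*sin(4*t)/8 - t*cos(4*t)/4 + sin(4*t)/16 - cos(4*t)/32; evaluating from 0 to pi: ∫_{0}^{pi} (-t**2 + t) sin(4*t) dt = (-pi/4 - 1/32 + pi**2/4) - (-1/32) = pi*(-1 + pi)/4.
Hence b_4 = (2/pi)·(pi*(-1 + pi)/4) = -1/2 + pi/2.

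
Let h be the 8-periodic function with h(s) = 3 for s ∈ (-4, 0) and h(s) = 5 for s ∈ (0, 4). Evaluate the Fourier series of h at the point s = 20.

4

s = 20 differs from s = 4 by 2 full period(s), and the series is 8-periodic.
At s = 4 the one-sided limits are h(4^-) = 5 and h(4^+) = 3.
By Dirichlet's theorem the series converges to their average, [(5) + (3)]/2 = 4.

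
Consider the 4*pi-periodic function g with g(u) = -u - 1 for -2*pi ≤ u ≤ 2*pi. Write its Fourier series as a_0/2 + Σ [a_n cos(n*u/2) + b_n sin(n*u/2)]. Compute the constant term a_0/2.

-1

a_0 = (1/(2*pi)) ∫_{-2*pi}^{2*pi} g(u) du = (1/(2*pi)) · (-4*pi) = -2.
So the constant term a_0/2 = -1.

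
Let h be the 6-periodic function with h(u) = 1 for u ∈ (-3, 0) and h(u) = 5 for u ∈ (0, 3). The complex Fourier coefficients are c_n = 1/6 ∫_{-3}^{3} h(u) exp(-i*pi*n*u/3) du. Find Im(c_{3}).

Since h is real-valued, Im(c_{3}) = -1/6 ∫_{-3}^{3} h(u) sin(pi*u) du = -b_{3}/2.
Split the integral at the breakpoints.
Directly, an antiderivative of (1) sin(pi*u) is -cos(pi*u)/pi; evaluating from -3 to 0: ∫_{-3}^{0} (1) sin(pi*u) du = (-1/pi) - (1/pi) = -2/pi.
Directly, an antiderivative of (5) sin(pi*u) is -5*cos(pi*u)/pi; evaluating from 0 to 3: ∫_{0}^{3} (5) sin(pi*u) du = (5/pi) - (-5/pi) = 10/pi.
So ∫_{-3}^{3} h(u) sin(pi*u) du = 8/pi.
Hence Im(c_{3}) = (-1/6)·(8/pi) = -4/(3*pi).

-4/(3*pi)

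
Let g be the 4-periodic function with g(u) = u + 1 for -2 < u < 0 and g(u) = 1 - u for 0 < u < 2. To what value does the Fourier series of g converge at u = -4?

u = -4 differs from u = 0 by -1 full period(s), and the series is 4-periodic.
g is continuous at u = 0 with value 1, so the series converges to 1 there.

1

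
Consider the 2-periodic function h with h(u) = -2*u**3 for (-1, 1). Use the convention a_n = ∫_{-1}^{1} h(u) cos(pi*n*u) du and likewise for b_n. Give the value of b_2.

b_2 = ∫_{-1}^{1} h(u) sin(2*pi*u) du.
h is odd and sin(2*pi*u) is odd, so the integrand is even and b_2 = 2 ∫_0^{1} h(u) sin(2*pi*u) du.
Integrating by parts three times (tabular method), an antiderivative of (-2*u**3) sin(2*pi*u) is u**3*cos(2*pi*u)/pi - 3*u**2*sin(2*pi*u)/(2*pi**2) - 3*u*cos(2*pi*u)/(2*pi**3) + 3*sin(2*pi*u)/(4*pi**4); evaluating from 0 to 1: ∫_{0}^{1} (-2*u**3) sin(2*pi*u) du = ((-3/2 + pi**2)/pi**3) - (0) = (-3/2 + pi**2)/pi**3.
Hence b_2 = 2·((-3/2 + pi**2)/pi**3) = -3/pi**3 + 2/pi.

-3/pi**3 + 2/pi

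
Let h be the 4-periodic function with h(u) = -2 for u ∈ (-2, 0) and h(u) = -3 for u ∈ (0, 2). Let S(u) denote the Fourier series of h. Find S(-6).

-5/2

u = -6 differs from u = 2 by -2 full period(s), and the series is 4-periodic.
At u = 2 the one-sided limits are h(2^-) = -3 and h(2^+) = -2.
By Dirichlet's theorem the series converges to their average, [(-3) + (-2)]/2 = -5/2.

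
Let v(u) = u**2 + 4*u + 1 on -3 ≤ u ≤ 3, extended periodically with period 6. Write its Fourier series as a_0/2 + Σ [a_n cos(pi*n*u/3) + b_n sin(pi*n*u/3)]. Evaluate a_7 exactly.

a_7 = 1/3 ∫_{-3}^{3} v(u) cos(7*pi*u/3) du.
Integrating by parts twice (tabular method), an antiderivative of (u**2 + 4*u + 1) cos(7*pi*u/3) is 3*u**2*sin(7*pi*u/3)/(7*pi) + 12*u*sin(7*pi*u/3)/(7*pi) + 18*u*cos(7*pi*u/3)/(49*pi**2) - 54*sin(7*pi*u/3)/(343*pi**3) + 3*sin(7*pi*u/3)/(7*pi) + 36*cos(7*pi*u/3)/(49*pi**2); evaluating from -3 to 3: ∫_{-3}^{3} (u**2 + 4*u + 1) cos(7*pi*u/3) du = (-90/(49*pi**2)) - (18/(49*pi**2)) = -108/(49*pi**2).
Hence a_7 = (1/3)·(-108/(49*pi**2)) = -36/(49*pi**2).

-36/(49*pi**2)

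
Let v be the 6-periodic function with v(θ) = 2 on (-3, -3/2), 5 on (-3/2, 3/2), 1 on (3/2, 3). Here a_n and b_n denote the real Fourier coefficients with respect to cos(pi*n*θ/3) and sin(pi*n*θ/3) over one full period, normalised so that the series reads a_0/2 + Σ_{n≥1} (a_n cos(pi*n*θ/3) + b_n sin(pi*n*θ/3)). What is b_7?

-1/(7*pi)

b_7 = 1/3 ∫_{-3}^{3} v(θ) sin(7*pi*θ/3) dθ.
Split the integral at the breakpoints.
Directly, an antiderivative of (2) sin(7*pi*θ/3) is -6*cos(7*pi*θ/3)/(7*pi); evaluating from -3 to -3/2: ∫_{-3}^{-3/2} (2) sin(7*pi*θ/3) dθ = (0) - (6/(7*pi)) = -6/(7*pi).
Directly, an antiderivative of (5) sin(7*pi*θ/3) is -15*cos(7*pi*θ/3)/(7*pi); evaluating from -3/2 to 3/2: ∫_{-3/2}^{3/2} (5) sin(7*pi*θ/3) dθ = (0) - (0) = 0.
Directly, an antiderivative of (1) sin(7*pi*θ/3) is -3*cos(7*pi*θ/3)/(7*pi); evaluating from 3/2 to 3: ∫_{3/2}^{3} (1) sin(7*pi*θ/3) dθ = (3/(7*pi)) - (0) = 3/(7*pi).
Summing the pieces and multiplying by (1/3) gives b_7 = -1/(7*pi).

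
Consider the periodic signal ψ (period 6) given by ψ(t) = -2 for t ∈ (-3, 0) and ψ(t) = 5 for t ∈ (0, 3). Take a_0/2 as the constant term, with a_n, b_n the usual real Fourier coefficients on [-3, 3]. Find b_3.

14/(3*pi)

b_3 = 1/3 ∫_{-3}^{3} ψ(t) sin(pi*t) dt.
Split the integral at the breakpoints.
Directly, an antiderivative of (-2) sin(pi*t) is 2*cos(pi*t)/pi; evaluating from -3 to 0: ∫_{-3}^{0} (-2) sin(pi*t) dt = (2/pi) - (-2/pi) = 4/pi.
Directly, an antiderivative of (5) sin(pi*t) is -5*cos(pi*t)/pi; evaluating from 0 to 3: ∫_{0}^{3} (5) sin(pi*t) dt = (5/pi) - (-5/pi) = 10/pi.
Summing the pieces and multiplying by (1/3) gives b_3 = 14/(3*pi).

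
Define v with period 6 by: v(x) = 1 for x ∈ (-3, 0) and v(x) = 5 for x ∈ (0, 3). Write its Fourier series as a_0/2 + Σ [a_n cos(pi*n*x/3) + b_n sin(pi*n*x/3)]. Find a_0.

a_0 = 1/3 ∫_{-3}^{3} v(x) dx = 1/3 · (18) = 6.

6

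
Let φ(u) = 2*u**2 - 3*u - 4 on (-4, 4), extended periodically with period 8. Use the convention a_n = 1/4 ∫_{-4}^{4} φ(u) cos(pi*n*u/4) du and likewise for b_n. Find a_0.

40/3

a_0 = 1/4 ∫_{-4}^{4} φ(u) du = 1/4 · (160/3) = 40/3.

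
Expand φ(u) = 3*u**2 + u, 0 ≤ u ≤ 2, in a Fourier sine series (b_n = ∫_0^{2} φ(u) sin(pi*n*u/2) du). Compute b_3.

4*(-8 + 21*pi**2)/(9*pi**3)

b_3 = ∫_0^{2} (3*u**2 + u) sin(3*pi*u/2) du.
Integrating by parts twice (tabular method), an antiderivative of (3*u**2 + u) sin(3*pi*u/2) is -2*u**2*cos(3*pi*u/2)/pi + 8*u*sin(3*pi*u/2)/(3*pi**2) - 2*u*cos(3*pi*u/2)/(3*pi) + 4*sin(3*pi*u/2)/(9*pi**2) + 16*cos(3*pi*u/2)/(9*pi**3); evaluating from 0 to 2: ∫_{0}^{2} (3*u**2 + u) sin(3*pi*u/2) du = (4*(-4 + 21*pi**2)/(9*pi**3)) - (16/(9*pi**3)) = 4*(-8 + 21*pi**2)/(9*pi**3).
Hence b_3 = 4*(-8 + 21*pi**2)/(9*pi**3).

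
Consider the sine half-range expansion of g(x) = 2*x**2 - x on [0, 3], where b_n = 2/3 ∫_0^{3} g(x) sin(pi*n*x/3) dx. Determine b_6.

-5/pi

b_6 = 2/3 ∫_0^{3} (2*x**2 - x) sin(2*pi*x) dx.
Integrating by parts twice (tabular method), an antiderivative of (2*x**2 - x) sin(2*pi*x) is -x**2*cos(2*pi*x)/pi + x*sin(2*pi*x)/pi**2 + x*cos(2*pi*x)/(2*pi) - sin(2*pi*x)/(4*pi**2) + cos(2*pi*x)/(2*pi**3); evaluating from 0 to 3: ∫_{0}^{3} (2*x**2 - x) sin(2*pi*x) dx = ((1 - 15*pi**2)/(2*pi**3)) - (1/(2*pi**3)) = -15/(2*pi).
Hence b_6 = (2/3)·(-15/(2*pi)) = -5/pi.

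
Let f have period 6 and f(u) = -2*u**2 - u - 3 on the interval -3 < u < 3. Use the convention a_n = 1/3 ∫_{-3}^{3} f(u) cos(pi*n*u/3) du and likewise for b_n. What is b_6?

1/pi

b_6 = 1/3 ∫_{-3}^{3} f(u) sin(2*pi*u) du.
Integrating by parts twice (tabular method), an antiderivative of (-2*u**2 - u - 3) sin(2*pi*u) is u**2*cos(2*pi*u)/pi - u*sin(2*pi*u)/pi**2 + u*cos(2*pi*u)/(2*pi) - sin(2*pi*u)/(4*pi**2) - cos(2*pi*u)/(2*pi**3) + 3*cos(2*pi*u)/(2*pi); evaluating from -3 to 3: ∫_{-3}^{3} (-2*u**2 - u - 3) sin(2*pi*u) du = (-1/(2*pi**3) + 12/pi) - (-1/(2*pi**3) + 9/pi) = 3/pi.
Hence b_6 = (1/3)·(3/pi) = 1/pi.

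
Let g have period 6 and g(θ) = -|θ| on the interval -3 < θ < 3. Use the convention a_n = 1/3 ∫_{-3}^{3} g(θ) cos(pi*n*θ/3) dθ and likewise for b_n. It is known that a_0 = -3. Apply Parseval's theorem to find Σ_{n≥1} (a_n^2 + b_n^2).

Parseval: a_0^2/2 + Σ_{n≥1} (a_n^2+b_n^2) = 1/3 ∫_{-3}^{3} g(θ)^2 dθ = 6.
Subtract a_0^2/2 = 9/2: Σ (a_n^2+b_n^2) = 3/2.

3/2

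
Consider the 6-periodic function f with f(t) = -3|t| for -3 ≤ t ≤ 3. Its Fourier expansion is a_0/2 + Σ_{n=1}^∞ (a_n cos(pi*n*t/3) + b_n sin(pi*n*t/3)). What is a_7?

a_7 = 1/3 ∫_{-3}^{3} f(t) cos(7*pi*t/3) dt.
f is even and cos(7*pi*t/3) is even, so the integrand is even and a_7 = 2/3 ∫_0^{3} f(t) cos(7*pi*t/3) dt.
Integrating by parts (boundary term plus one more integral), an antiderivative of (-3*t) cos(7*pi*t/3) is -9*t*sin(7*pi*t/3)/(7*pi) - 27*cos(7*pi*t/3)/(49*pi**2); evaluating from 0 to 3: ∫_{0}^{3} (-3*t) cos(7*pi*t/3) dt = (27/(49*pi**2)) - (-27/(49*pi**2)) = 54/(49*pi**2).
Hence a_7 = (2/3)·(54/(49*pi**2)) = 36/(49*pi**2).

36/(49*pi**2)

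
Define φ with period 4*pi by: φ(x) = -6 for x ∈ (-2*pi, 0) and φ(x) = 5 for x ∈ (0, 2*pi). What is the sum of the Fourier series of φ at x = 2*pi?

At x = 2*pi the one-sided limits are φ(2*pi^-) = 5 and φ(2*pi^+) = -6.
By Dirichlet's theorem the series converges to their average, [(5) + (-6)]/2 = -1/2.

-1/2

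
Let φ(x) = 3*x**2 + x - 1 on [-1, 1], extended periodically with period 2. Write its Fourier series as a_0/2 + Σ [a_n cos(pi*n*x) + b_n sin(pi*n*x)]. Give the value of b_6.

-1/(3*pi)

b_6 = ∫_{-1}^{1} φ(x) sin(6*pi*x) dx.
Integrating by parts twice (tabular method), an antiderivative of (3*x**2 + x - 1) sin(6*pi*x) is -x**2*cos(6*pi*x)/(2*pi) + x*sin(6*pi*x)/(6*pi**2) - x*cos(6*pi*x)/(6*pi) + sin(6*pi*x)/(36*pi**2) + cos(6*pi*x)/(36*pi**3) + cos(6*pi*x)/(6*pi); evaluating from -1 to 1: ∫_{-1}^{1} (3*x**2 + x - 1) sin(6*pi*x) dx = ((1 - 18*pi**2)/(36*pi**3)) - ((1 - 6*pi**2)/(36*pi**3)) = -1/(3*pi).
Hence b_6 = -1/(3*pi).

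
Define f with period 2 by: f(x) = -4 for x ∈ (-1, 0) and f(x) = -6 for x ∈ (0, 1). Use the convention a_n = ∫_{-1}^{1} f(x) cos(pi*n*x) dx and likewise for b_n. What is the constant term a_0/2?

-5

a_0 = ∫_{-1}^{1} f(x) dx = -10.
So the constant term a_0/2 = -5.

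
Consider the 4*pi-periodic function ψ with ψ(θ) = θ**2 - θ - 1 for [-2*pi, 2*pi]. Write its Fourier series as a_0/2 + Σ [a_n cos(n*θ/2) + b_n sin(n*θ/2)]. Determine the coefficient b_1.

b_1 = (1/(2*pi)) ∫_{-2*pi}^{2*pi} ψ(θ) sin(θ/2) dθ.
Integrating by parts twice (tabular method), an antiderivative of (θ**2 - θ - 1) sin(θ/2) is -2*θ**2*cos(θ/2) + 8*θ*sin(θ/2) + 2*θ*cos(θ/2) - 4*sin(θ/2) + 18*cos(θ/2); evaluating from -2*pi to 2*pi: ∫_{-2*pi}^{2*pi} (θ**2 - θ - 1) sin(θ/2) dθ = (-18 - 4*pi + 8*pi**2) - (-18 + 4*pi + 8*pi**2) = -8*pi.
Hence b_1 = (1/(2*pi))·(-8*pi) = -4.

-4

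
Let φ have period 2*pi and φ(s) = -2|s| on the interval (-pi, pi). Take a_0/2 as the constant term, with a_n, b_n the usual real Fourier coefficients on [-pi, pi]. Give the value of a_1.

8/pi

a_1 = 1/pi ∫_{-pi}^{pi} φ(s) cos(s) ds.
φ is even and cos(s) is even, so the integrand is even and a_1 = 2/pi ∫_0^{pi} φ(s) cos(s) ds.
Integrating by parts (boundary term plus one more integral), an antiderivative of (-2*s) cos(s) is -2*s*sin(s) - 2*cos(s); evaluating from 0 to pi: ∫_{0}^{pi} (-2*s) cos(s) ds = (2) - (-2) = 4.
Hence a_1 = (2/pi)·(4) = 8/pi.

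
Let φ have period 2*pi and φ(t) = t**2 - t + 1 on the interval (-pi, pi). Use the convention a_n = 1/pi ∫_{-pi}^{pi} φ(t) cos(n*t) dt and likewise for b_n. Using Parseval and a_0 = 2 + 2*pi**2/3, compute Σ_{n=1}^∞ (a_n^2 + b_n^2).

Parseval: a_0^2/2 + Σ_{n≥1} (a_n^2+b_n^2) = 1/pi ∫_{-pi}^{pi} φ(t)^2 dt = 2 + 2*pi**2 + 2*pi**4/5.
Subtract a_0^2/2 = 2*(3 + pi**2)**2/9: Σ (a_n^2+b_n^2) = 2*pi**2*(15 + 4*pi**2)/45.

2*pi**2*(15 + 4*pi**2)/45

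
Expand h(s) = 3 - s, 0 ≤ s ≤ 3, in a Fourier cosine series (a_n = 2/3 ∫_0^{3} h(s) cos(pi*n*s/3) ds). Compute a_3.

a_3 = 2/3 ∫_0^{3} (3 - s) cos(pi*s) ds.
Integrating by parts (boundary term plus one more integral), an antiderivative of (3 - s) cos(pi*s) is -s*sin(pi*s)/pi + 3*sin(pi*s)/pi - cos(pi*s)/pi**2; evaluating from 0 to 3: ∫_{0}^{3} (3 - s) cos(pi*s) ds = (pi**(-2)) - (-1/pi**2) = 2/pi**2.
Hence a_3 = (2/3)·(2/pi**2) = 4/(3*pi**2).

4/(3*pi**2)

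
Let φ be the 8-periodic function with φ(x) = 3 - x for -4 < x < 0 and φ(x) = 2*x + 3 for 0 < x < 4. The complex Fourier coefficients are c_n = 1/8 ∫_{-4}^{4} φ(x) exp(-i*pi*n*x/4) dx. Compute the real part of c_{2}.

Since φ is real-valued, Re(c_{2}) = 1/8 ∫_{-4}^{4} φ(x) cos(pi*x/2) dx = a_{2}/2.
Split the integral at the breakpoints.
Integrating by parts (boundary term plus one more integral), an antiderivative of (3 - x) cos(pi*x/2) is -2*x*sin(pi*x/2)/pi + 6*sin(pi*x/2)/pi - 4*cos(pi*x/2)/pi**2; evaluating from -4 to 0: ∫_{-4}^{0} (3 - x) cos(pi*x/2) dx = (-4/pi**2) - (-4/pi**2) = 0.
Integrating by parts (boundary term plus one more integral), an antiderivative of (2*x + 3) cos(pi*x/2) is 4*x*sin(pi*x/2)/pi + 6*sin(pi*x/2)/pi + 8*cos(pi*x/2)/pi**2; evaluating from 0 to 4: ∫_{0}^{4} (2*x + 3) cos(pi*x/2) dx = (8/pi**2) - (8/pi**2) = 0.
So ∫_{-4}^{4} φ(x) cos(pi*x/2) dx = 0.
Hence Re(c_{2}) = (1/8)·(0) = 0.

0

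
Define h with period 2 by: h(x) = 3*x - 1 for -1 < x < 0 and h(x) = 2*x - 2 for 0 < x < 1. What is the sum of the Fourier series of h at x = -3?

-2

x = -3 differs from x = 1 by -2 full period(s), and the series is 2-periodic.
At x = 1 the one-sided limits are h(1^-) = 0 and h(1^+) = -4.
By Dirichlet's theorem the series converges to their average, [(0) + (-4)]/2 = -2.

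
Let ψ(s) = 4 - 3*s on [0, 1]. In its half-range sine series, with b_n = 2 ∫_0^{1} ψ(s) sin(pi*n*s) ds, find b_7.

b_7 = 2 ∫_0^{1} (4 - 3*s) sin(7*pi*s) ds.
Integrating by parts (boundary term plus one more integral), an antiderivative of (4 - 3*s) sin(7*pi*s) is 3*s*cos(7*pi*s)/(7*pi) - 3*sin(7*pi*s)/(49*pi**2) - 4*cos(7*pi*s)/(7*pi); evaluating from 0 to 1: ∫_{0}^{1} (4 - 3*s) sin(7*pi*s) ds = (1/(7*pi)) - (-4/(7*pi)) = 5/(7*pi).
Hence b_7 = 2·(5/(7*pi)) = 10/(7*pi).

10/(7*pi)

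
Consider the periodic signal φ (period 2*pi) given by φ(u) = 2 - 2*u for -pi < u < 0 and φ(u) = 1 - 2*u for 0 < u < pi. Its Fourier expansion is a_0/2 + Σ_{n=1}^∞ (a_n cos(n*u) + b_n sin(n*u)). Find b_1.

-4 - 2/pi

b_1 = 1/pi ∫_{-pi}^{pi} φ(u) sin(u) du.
Split the integral at the breakpoints.
Integrating by parts (boundary term plus one more integral), an antiderivative of (2 - 2*u) sin(u) is 2*u*cos(u) - 2*sin(u) - 2*cos(u); evaluating from -pi to 0: ∫_{-pi}^{0} (2 - 2*u) sin(u) du = (-2) - (2 + 2*pi) = -2*pi - 4.
Integrating by parts (boundary term plus one more integral), an antiderivative of (1 - 2*u) sin(u) is 2*u*cos(u) - 2*sin(u) - cos(u); evaluating from 0 to pi: ∫_{0}^{pi} (1 - 2*u) sin(u) du = (1 - 2*pi) - (-1) = 2 - 2*pi.
Summing the pieces and multiplying by (1/pi) gives b_1 = -4 - 2/pi.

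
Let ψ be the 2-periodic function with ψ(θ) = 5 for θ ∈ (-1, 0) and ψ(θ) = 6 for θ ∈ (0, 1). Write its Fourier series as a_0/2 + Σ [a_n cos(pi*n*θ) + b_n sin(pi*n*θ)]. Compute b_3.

b_3 = ∫_{-1}^{1} ψ(θ) sin(3*pi*θ) dθ.
Split the integral at the breakpoints.
Directly, an antiderivative of (5) sin(3*pi*θ) is -5*cos(3*pi*θ)/(3*pi); evaluating from -1 to 0: ∫_{-1}^{0} (5) sin(3*pi*θ) dθ = (-5/(3*pi)) - (5/(3*pi)) = -10/(3*pi).
Directly, an antiderivative of (6) sin(3*pi*θ) is -2*cos(3*pi*θ)/pi; evaluating from 0 to 1: ∫_{0}^{1} (6) sin(3*pi*θ) dθ = (2/pi) - (-2/pi) = 4/pi.
Summing the pieces gives b_3 = 2/(3*pi).

2/(3*pi)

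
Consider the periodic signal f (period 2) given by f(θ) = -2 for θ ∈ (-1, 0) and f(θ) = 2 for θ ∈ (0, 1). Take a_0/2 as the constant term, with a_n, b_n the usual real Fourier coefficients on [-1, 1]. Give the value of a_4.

a_4 = ∫_{-1}^{1} f(θ) cos(4*pi*θ) dθ.
f is odd and cos(4*pi*θ) is even, so the integrand is odd over a symmetric interval and the integral vanishes.

0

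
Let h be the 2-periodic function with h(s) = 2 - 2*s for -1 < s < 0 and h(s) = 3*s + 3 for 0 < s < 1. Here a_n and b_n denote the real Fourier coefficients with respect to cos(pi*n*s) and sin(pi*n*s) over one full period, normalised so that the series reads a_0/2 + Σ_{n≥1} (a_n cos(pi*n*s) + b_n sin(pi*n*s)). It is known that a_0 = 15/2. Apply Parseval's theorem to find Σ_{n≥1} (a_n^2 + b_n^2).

53/24

Parseval: a_0^2/2 + Σ_{n≥1} (a_n^2+b_n^2) = ∫_{-1}^{1} h(s)^2 ds = 91/3.
Subtract a_0^2/2 = 225/8: Σ (a_n^2+b_n^2) = 53/24.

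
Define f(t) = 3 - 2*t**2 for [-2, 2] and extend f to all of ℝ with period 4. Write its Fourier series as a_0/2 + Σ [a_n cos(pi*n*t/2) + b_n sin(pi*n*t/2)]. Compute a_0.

a_0 = 1/2 ∫_{-2}^{2} f(t) dt = 1/2 · (4/3) = 2/3.

2/3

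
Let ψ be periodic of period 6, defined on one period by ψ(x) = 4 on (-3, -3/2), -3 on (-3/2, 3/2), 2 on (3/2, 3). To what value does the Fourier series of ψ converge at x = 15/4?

4

x = 15/4 differs from x = -9/4 by 1 full period(s), and the series is 6-periodic.
ψ is continuous at x = -9/4 with value 4, so the series converges to 4 there.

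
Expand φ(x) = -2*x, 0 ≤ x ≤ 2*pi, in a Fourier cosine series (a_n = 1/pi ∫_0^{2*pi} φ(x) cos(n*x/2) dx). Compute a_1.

16/pi

a_1 = 1/pi ∫_0^{2*pi} (-2*x) cos(x/2) dx.
Integrating by parts (boundary term plus one more integral), an antiderivative of (-2*x) cos(x/2) is -4*x*sin(x/2) - 8*cos(x/2); evaluating from 0 to 2*pi: ∫_{0}^{2*pi} (-2*x) cos(x/2) dx = (8) - (-8) = 16.
Hence a_1 = (1/pi)·(16) = 16/pi.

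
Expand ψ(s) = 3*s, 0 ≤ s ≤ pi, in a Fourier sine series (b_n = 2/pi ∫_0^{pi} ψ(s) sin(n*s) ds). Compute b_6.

-1

b_6 = 2/pi ∫_0^{pi} (3*s) sin(6*s) ds.
Integrating by parts (boundary term plus one more integral), an antiderivative of (3*s) sin(6*s) is -s*cos(6*s)/2 + sin(6*s)/12; evaluating from 0 to pi: ∫_{0}^{pi} (3*s) sin(6*s) ds = (-pi/2) - (0) = -pi/2.
Hence b_6 = (2/pi)·(-pi/2) = -1.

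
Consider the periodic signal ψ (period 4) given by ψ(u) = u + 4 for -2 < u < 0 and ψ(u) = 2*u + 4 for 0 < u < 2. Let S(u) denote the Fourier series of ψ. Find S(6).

u = 6 differs from u = 2 by 1 full period(s), and the series is 4-periodic.
At u = 2 the one-sided limits are ψ(2^-) = 8 and ψ(2^+) = 2.
By Dirichlet's theorem the series converges to their average, [(8) + (2)]/2 = 5.

5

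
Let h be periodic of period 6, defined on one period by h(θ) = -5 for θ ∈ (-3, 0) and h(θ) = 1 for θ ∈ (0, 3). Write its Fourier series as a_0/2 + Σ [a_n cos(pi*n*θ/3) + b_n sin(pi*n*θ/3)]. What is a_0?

a_0 = 1/3 ∫_{-3}^{3} h(θ) dθ = 1/3 · (-12) = -4.

-4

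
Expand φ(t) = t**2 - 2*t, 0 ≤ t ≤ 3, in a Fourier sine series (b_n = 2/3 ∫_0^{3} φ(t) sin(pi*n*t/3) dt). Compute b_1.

b_1 = 2/3 ∫_0^{3} (t**2 - 2*t) sin(pi*t/3) dt.
Integrating by parts twice (tabular method), an antiderivative of (t**2 - 2*t) sin(pi*t/3) is -3*t**2*cos(pi*t/3)/pi + 18*t*sin(pi*t/3)/pi**2 + 6*t*cos(pi*t/3)/pi - 18*sin(pi*t/3)/pi**2 + 54*cos(pi*t/3)/pi**3; evaluating from 0 to 3: ∫_{0}^{3} (t**2 - 2*t) sin(pi*t/3) dt = (-54/pi**3 + 9/pi) - (54/pi**3) = -108/pi**3 + 9/pi.
Hence b_1 = (2/3)·(-108/pi**3 + 9/pi) = -72/pi**3 + 6/pi.

-72/pi**3 + 6/pi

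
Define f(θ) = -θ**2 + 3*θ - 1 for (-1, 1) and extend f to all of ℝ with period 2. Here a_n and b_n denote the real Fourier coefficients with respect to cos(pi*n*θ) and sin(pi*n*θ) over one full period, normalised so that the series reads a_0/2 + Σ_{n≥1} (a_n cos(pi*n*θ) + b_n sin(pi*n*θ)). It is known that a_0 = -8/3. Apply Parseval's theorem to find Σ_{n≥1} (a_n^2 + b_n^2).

278/45

Parseval: a_0^2/2 + Σ_{n≥1} (a_n^2+b_n^2) = ∫_{-1}^{1} f(θ)^2 dθ = 146/15.
Subtract a_0^2/2 = 32/9: Σ (a_n^2+b_n^2) = 278/45.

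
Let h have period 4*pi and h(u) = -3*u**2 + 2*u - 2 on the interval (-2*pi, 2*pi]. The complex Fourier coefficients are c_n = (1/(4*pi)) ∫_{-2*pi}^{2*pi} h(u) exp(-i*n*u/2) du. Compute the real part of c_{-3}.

8/3

Since h is real-valued, Re(c_{-3}) = (1/(4*pi)) ∫_{-2*pi}^{2*pi} h(u) cos(-3*u/2) du = a_{3}/2.
Integrating by parts twice (tabular method), an antiderivative of (-3*u**2 + 2*u - 2) cos(-3*u/2) is -2*u**2*sin(3*u/2) + 4*u*sin(3*u/2)/3 - 8*u*cos(3*u/2)/3 + 4*sin(3*u/2)/9 + 8*cos(3*u/2)/9; evaluating from -2*pi to 2*pi: ∫_{-2*pi}^{2*pi} (-3*u**2 + 2*u - 2) cos(-3*u/2) du = (-8/9 + 16*pi/3) - (-16*pi/3 - 8/9) = 32*pi/3.
Hence Re(c_{-3}) = (1/(4*pi))·(32*pi/3) = 8/3.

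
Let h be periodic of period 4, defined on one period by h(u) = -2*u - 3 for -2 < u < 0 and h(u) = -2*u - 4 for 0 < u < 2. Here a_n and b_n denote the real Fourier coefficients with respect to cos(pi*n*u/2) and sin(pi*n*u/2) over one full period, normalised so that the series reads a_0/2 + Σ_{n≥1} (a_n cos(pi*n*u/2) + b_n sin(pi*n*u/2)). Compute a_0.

-7

a_0 = 1/2 ∫_{-2}^{2} h(u) du = 1/2 · (-14) = -7.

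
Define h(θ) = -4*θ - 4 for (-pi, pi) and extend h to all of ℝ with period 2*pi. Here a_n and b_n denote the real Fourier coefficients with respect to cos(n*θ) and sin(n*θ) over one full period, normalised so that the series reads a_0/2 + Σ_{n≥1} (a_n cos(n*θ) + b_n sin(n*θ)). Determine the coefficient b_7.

b_7 = 1/pi ∫_{-pi}^{pi} h(θ) sin(7*θ) dθ.
Integrating by parts (boundary term plus one more integral), an antiderivative of (-4*θ - 4) sin(7*θ) is 4*θ*cos(7*θ)/7 - 4*sin(7*θ)/49 + 4*cos(7*θ)/7; evaluating from -pi to pi: ∫_{-pi}^{pi} (-4*θ - 4) sin(7*θ) dθ = (-4*pi/7 - 4/7) - (-4/7 + 4*pi/7) = -8*pi/7.
Hence b_7 = (1/pi)·(-8*pi/7) = -8/7.

-8/7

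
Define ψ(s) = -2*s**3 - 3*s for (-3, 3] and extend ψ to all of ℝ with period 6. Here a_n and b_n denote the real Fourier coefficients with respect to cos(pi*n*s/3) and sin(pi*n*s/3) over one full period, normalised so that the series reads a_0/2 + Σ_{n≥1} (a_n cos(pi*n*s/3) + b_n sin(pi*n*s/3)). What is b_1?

b_1 = 1/3 ∫_{-3}^{3} ψ(s) sin(pi*s/3) ds.
ψ is odd and sin(pi*s/3) is odd, so the integrand is even and b_1 = 2/3 ∫_0^{3} ψ(s) sin(pi*s/3) ds.
Integrating by parts three times (tabular method), an antiderivative of (-2*s**3 - 3*s) sin(pi*s/3) is 6*s**3*cos(pi*s/3)/pi - 54*s**2*sin(pi*s/3)/pi**2 - 324*s*cos(pi*s/3)/pi**3 + 9*s*cos(pi*s/3)/pi - 27*sin(pi*s/3)/pi**2 + 972*sin(pi*s/3)/pi**4; evaluating from 0 to 3: ∫_{0}^{3} (-2*s**3 - 3*s) sin(pi*s/3) ds = (-189/pi + 972/pi**3) - (0) = -189/pi + 972/pi**3.
Hence b_1 = (2/3)·(-189/pi + 972/pi**3) = -126/pi + 648/pi**3.

-126/pi + 648/pi**3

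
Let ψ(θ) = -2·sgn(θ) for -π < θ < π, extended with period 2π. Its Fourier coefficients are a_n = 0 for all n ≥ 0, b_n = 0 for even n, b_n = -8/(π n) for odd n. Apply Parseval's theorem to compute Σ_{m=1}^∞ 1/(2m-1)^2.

pi**2/8

Parseval: Σ b_n^2 = (1/π) ∫_{-π}^{π} ψ(θ)^2 dθ = 8.
Only odd n contribute, with b_n^2 = 64/(π^2 n^2), so Σ_{m≥1} 1/(2m-1)^2 = π^2·(8)/64 = pi**2/8.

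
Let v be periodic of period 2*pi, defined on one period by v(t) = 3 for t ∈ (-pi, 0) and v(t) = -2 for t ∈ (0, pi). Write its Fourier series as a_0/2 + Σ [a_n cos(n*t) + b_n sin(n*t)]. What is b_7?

-10/(7*pi)

b_7 = 1/pi ∫_{-pi}^{pi} v(t) sin(7*t) dt.
Split the integral at the breakpoints.
Directly, an antiderivative of (3) sin(7*t) is -3*cos(7*t)/7; evaluating from -pi to 0: ∫_{-pi}^{0} (3) sin(7*t) dt = (-3/7) - (3/7) = -6/7.
Directly, an antiderivative of (-2) sin(7*t) is 2*cos(7*t)/7; evaluating from 0 to pi: ∫_{0}^{pi} (-2) sin(7*t) dt = (-2/7) - (2/7) = -4/7.
Summing the pieces and multiplying by (1/pi) gives b_7 = -10/(7*pi).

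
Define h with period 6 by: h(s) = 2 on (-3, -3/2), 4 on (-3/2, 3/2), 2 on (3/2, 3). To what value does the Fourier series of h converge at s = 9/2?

s = 9/2 differs from s = -3/2 by 1 full period(s), and the series is 6-periodic.
At s = -3/2 the one-sided limits are h(-3/2^-) = 2 and h(-3/2^+) = 4.
By Dirichlet's theorem the series converges to their average, [(2) + (4)]/2 = 3.

3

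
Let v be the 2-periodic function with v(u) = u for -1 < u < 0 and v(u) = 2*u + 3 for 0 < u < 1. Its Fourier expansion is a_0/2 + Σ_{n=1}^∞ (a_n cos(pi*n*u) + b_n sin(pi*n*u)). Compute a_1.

-2/pi**2

a_1 = ∫_{-1}^{1} v(u) cos(pi*u) du.
Split the integral at the breakpoints.
Integrating by parts (boundary term plus one more integral), an antiderivative of (u) cos(pi*u) is u*sin(pi*u)/pi + cos(pi*u)/pi**2; evaluating from -1 to 0: ∫_{-1}^{0} (u) cos(pi*u) du = (pi**(-2)) - (-1/pi**2) = 2/pi**2.
Integrating by parts (boundary term plus one more integral), an antiderivative of (2*u + 3) cos(pi*u) is 2*u*sin(pi*u)/pi + 3*sin(pi*u)/pi + 2*cos(pi*u)/pi**2; evaluating from 0 to 1: ∫_{0}^{1} (2*u + 3) cos(pi*u) du = (-2/pi**2) - (2/pi**2) = -4/pi**2.
Summing the pieces gives a_1 = -2/pi**2.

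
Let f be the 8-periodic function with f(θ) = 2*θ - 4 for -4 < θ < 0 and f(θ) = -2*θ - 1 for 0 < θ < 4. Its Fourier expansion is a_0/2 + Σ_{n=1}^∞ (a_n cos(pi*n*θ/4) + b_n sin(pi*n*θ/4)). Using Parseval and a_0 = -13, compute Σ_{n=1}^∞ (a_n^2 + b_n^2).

Parseval: a_0^2/2 + Σ_{n≥1} (a_n^2+b_n^2) = 1/4 ∫_{-4}^{4} f(θ)^2 dθ = 299/3.
Subtract a_0^2/2 = 169/2: Σ (a_n^2+b_n^2) = 91/6.

91/6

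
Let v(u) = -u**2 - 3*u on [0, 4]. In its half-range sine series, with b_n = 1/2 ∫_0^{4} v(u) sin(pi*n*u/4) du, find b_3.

b_3 = 1/2 ∫_0^{4} (-u**2 - 3*u) sin(3*pi*u/4) du.
Integrating by parts twice (tabular method), an antiderivative of (-u**2 - 3*u) sin(3*pi*u/4) is 4*u**2*cos(3*pi*u/4)/(3*pi) - 32*u*sin(3*pi*u/4)/(9*pi**2) + 4*u*cos(3*pi*u/4)/pi - 16*sin(3*pi*u/4)/(3*pi**2) - 128*cos(3*pi*u/4)/(27*pi**3); evaluating from 0 to 4: ∫_{0}^{4} (-u**2 - 3*u) sin(3*pi*u/4) du = (16*(8 - 63*pi**2)/(27*pi**3)) - (-128/(27*pi**3)) = 16*(16 - 63*pi**2)/(27*pi**3).
Hence b_3 = (1/2)·(16*(16 - 63*pi**2)/(27*pi**3)) = 8*(16 - 63*pi**2)/(27*pi**3).

8*(16 - 63*pi**2)/(27*pi**3)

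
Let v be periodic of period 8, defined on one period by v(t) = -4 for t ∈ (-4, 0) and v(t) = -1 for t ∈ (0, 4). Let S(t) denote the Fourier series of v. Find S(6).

-4

t = 6 differs from t = -2 by 1 full period(s), and the series is 8-periodic.
v is continuous at t = -2 with value -4, so the series converges to -4 there.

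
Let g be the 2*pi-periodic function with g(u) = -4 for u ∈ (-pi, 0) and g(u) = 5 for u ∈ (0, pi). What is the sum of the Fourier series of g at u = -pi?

At u = -pi the one-sided limits are g(-pi^-) = 5 and g(-pi^+) = -4.
By Dirichlet's theorem the series converges to their average, [(5) + (-4)]/2 = 1/2.

1/2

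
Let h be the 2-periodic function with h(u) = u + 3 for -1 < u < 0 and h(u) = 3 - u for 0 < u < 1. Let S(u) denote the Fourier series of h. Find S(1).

2

h is continuous at u = 1 with value 2, so the series converges to 2 there.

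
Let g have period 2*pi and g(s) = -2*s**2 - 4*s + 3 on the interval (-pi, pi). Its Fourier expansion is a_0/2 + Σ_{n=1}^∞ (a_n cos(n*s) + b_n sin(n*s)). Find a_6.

-2/9

a_6 = 1/pi ∫_{-pi}^{pi} g(s) cos(6*s) ds.
Integrating by parts twice (tabular method), an antiderivative of (-2*s**2 - 4*s + 3) cos(6*s) is -s**2*sin(6*s)/3 - 2*s*sin(6*s)/3 - s*cos(6*s)/9 + 14*sin(6*s)/27 - cos(6*s)/9; evaluating from -pi to pi: ∫_{-pi}^{pi} (-2*s**2 - 4*s + 3) cos(6*s) ds = (-pi/9 - 1/9) - (-1/9 + pi/9) = -2*pi/9.
Hence a_6 = (1/pi)·(-2*pi/9) = -2/9.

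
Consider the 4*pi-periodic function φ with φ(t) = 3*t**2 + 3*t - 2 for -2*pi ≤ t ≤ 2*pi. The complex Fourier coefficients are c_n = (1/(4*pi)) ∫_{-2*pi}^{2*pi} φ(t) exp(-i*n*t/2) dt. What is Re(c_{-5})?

-24/25

Since φ is real-valued, Re(c_{-5}) = (1/(4*pi)) ∫_{-2*pi}^{2*pi} φ(t) cos(-5*t/2) dt = a_{5}/2.
Integrating by parts twice (tabular method), an antiderivative of (3*t**2 + 3*t - 2) cos(-5*t/2) is 6*t**2*sin(5*t/2)/5 + 6*t*sin(5*t/2)/5 + 24*t*cos(5*t/2)/25 - 148*sin(5*t/2)/125 + 12*cos(5*t/2)/25; evaluating from -2*pi to 2*pi: ∫_{-2*pi}^{2*pi} (3*t**2 + 3*t - 2) cos(-5*t/2) dt = (-48*pi/25 - 12/25) - (-12/25 + 48*pi/25) = -96*pi/25.
Hence Re(c_{-5}) = (1/(4*pi))·(-96*pi/25) = -24/25.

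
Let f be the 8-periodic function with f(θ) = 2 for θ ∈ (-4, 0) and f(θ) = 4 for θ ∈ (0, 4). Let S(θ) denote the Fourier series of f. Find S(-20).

3

θ = -20 differs from θ = -4 by -2 full period(s), and the series is 8-periodic.
At θ = -4 the one-sided limits are f(-4^-) = 4 and f(-4^+) = 2.
By Dirichlet's theorem the series converges to their average, [(4) + (2)]/2 = 3.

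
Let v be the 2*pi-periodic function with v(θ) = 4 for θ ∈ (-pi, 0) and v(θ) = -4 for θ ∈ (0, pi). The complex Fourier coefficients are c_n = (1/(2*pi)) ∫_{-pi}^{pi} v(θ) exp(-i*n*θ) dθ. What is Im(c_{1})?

Since v is real-valued, Im(c_{1}) = -(1/(2*pi)) ∫_{-pi}^{pi} v(θ) sin(θ) dθ = -b_{1}/2.
v is odd and sin(θ) is odd, so the integrand is even: ∫_{-pi}^{pi} v(θ) sin(θ) dθ = 2∫_0^{pi} v(θ) sin(θ) dθ.
Directly, an antiderivative of (-4) sin(θ) is 4*cos(θ); evaluating from 0 to pi: ∫_{0}^{pi} (-4) sin(θ) dθ = (-4) - (4) = -8.
So ∫_{-pi}^{pi} v(θ) sin(θ) dθ = -16.
Hence Im(c_{1}) = (-1/(2*pi))·(-16) = 8/pi.

8/pi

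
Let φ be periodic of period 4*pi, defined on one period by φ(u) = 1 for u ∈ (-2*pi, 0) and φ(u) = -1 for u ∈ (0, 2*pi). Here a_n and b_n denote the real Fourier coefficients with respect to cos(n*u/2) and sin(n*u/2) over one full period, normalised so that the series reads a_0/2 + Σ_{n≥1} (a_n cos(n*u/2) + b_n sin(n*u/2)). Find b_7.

b_7 = (1/(2*pi)) ∫_{-2*pi}^{2*pi} φ(u) sin(7*u/2) du.
φ is odd and sin(7*u/2) is odd, so the integrand is even and b_7 = 1/pi ∫_0^{2*pi} φ(u) sin(7*u/2) du.
Directly, an antiderivative of (-1) sin(7*u/2) is 2*cos(7*u/2)/7; evaluating from 0 to 2*pi: ∫_{0}^{2*pi} (-1) sin(7*u/2) du = (-2/7) - (2/7) = -4/7.
Hence b_7 = (1/pi)·(-4/7) = -4/(7*pi).

-4/(7*pi)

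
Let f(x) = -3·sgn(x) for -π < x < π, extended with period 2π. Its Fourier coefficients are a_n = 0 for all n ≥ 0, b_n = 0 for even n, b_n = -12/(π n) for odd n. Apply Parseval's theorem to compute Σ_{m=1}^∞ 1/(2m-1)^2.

Parseval: Σ b_n^2 = (1/π) ∫_{-π}^{π} f(x)^2 dx = 18.
Only odd n contribute, with b_n^2 = 144/(π^2 n^2), so Σ_{m≥1} 1/(2m-1)^2 = π^2·(18)/144 = pi**2/8.

pi**2/8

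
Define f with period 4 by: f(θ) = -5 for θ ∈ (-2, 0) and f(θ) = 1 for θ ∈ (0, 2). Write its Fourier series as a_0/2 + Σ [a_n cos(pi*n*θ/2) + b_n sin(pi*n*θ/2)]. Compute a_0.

a_0 = 1/2 ∫_{-2}^{2} f(θ) dθ = 1/2 · (-8) = -4.

-4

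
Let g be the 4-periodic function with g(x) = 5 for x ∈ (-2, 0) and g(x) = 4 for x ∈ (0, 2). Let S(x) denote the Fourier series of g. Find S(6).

9/2

x = 6 differs from x = 2 by 1 full period(s), and the series is 4-periodic.
At x = 2 the one-sided limits are g(2^-) = 4 and g(2^+) = 5.
By Dirichlet's theorem the series converges to their average, [(4) + (5)]/2 = 9/2.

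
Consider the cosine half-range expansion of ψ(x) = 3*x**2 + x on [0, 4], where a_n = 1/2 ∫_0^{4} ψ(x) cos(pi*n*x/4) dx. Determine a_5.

-208/(25*pi**2)

a_5 = 1/2 ∫_0^{4} (3*x**2 + x) cos(5*pi*x/4) dx.
Integrating by parts twice (tabular method), an antiderivative of (3*x**2 + x) cos(5*pi*x/4) is 12*x**2*sin(5*pi*x/4)/(5*pi) + 4*x*sin(5*pi*x/4)/(5*pi) + 96*x*cos(5*pi*x/4)/(25*pi**2) - 384*sin(5*pi*x/4)/(125*pi**3) + 16*cos(5*pi*x/4)/(25*pi**2); evaluating from 0 to 4: ∫_{0}^{4} (3*x**2 + x) cos(5*pi*x/4) dx = (-16/pi**2) - (16/(25*pi**2)) = -416/(25*pi**2).
Hence a_5 = (1/2)·(-416/(25*pi**2)) = -208/(25*pi**2).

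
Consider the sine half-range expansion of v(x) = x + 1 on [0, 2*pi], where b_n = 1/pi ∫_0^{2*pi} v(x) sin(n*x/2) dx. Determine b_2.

-2

b_2 = 1/pi ∫_0^{2*pi} (x + 1) sin(x) dx.
Integrating by parts (boundary term plus one more integral), an antiderivative of (x + 1) sin(x) is -x*cos(x) + sin(x) - cos(x); evaluating from 0 to 2*pi: ∫_{0}^{2*pi} (x + 1) sin(x) dx = (-2*pi - 1) - (-1) = -2*pi.
Hence b_2 = (1/pi)·(-2*pi) = -2.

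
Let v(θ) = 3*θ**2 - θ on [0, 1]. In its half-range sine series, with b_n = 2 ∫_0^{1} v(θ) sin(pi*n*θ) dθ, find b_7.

b_7 = 2 ∫_0^{1} (3*θ**2 - θ) sin(7*pi*θ) dθ.
Integrating by parts twice (tabular method), an antiderivative of (3*θ**2 - θ) sin(7*pi*θ) is -3*θ**2*cos(7*pi*θ)/(7*pi) + 6*θ*sin(7*pi*θ)/(49*pi**2) + θ*cos(7*pi*θ)/(7*pi) - sin(7*pi*θ)/(49*pi**2) + 6*cos(7*pi*θ)/(343*pi**3); evaluating from 0 to 1: ∫_{0}^{1} (3*θ**2 - θ) sin(7*pi*θ) dθ = (2*(-3 + 49*pi**2)/(343*pi**3)) - (6/(343*pi**3)) = 2*(-6 + 49*pi**2)/(343*pi**3).
Hence b_7 = 2·(2*(-6 + 49*pi**2)/(343*pi**3)) = 4*(-6 + 49*pi**2)/(343*pi**3).

4*(-6 + 49*pi**2)/(343*pi**3)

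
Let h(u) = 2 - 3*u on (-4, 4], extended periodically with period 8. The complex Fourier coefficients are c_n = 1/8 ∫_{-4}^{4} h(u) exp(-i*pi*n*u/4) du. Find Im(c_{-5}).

Since h is real-valued, Im(c_{-5}) = -1/8 ∫_{-4}^{4} h(u) sin(-5*pi*u/4) du = b_{5}/2.
Integrating by parts (boundary term plus one more integral), an antiderivative of (2 - 3*u) sin(-5*pi*u/4) is -12*u*cos(5*pi*u/4)/(5*pi) + 48*sin(5*pi*u/4)/(25*pi**2) + 8*cos(5*pi*u/4)/(5*pi); evaluating from -4 to 4: ∫_{-4}^{4} (2 - 3*u) sin(-5*pi*u/4) du = (8/pi) - (-56/(5*pi)) = 96/(5*pi).
Hence Im(c_{-5}) = (-1/8)·(96/(5*pi)) = -12/(5*pi).

-12/(5*pi)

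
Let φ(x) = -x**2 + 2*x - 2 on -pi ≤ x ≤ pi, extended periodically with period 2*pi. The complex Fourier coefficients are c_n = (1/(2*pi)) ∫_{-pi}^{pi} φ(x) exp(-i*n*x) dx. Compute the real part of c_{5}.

2/25

Since φ is real-valued, Re(c_{5}) = (1/(2*pi)) ∫_{-pi}^{pi} φ(x) cos(5*x) dx = a_{5}/2.
Integrating by parts twice (tabular method), an antiderivative of (-x**2 + 2*x - 2) cos(5*x) is -x**2*sin(5*x)/5 + 2*x*sin(5*x)/5 - 2*x*cos(5*x)/25 - 48*sin(5*x)/125 + 2*cos(5*x)/25; evaluating from -pi to pi: ∫_{-pi}^{pi} (-x**2 + 2*x - 2) cos(5*x) dx = (-2/25 + 2*pi/25) - (-2*pi/25 - 2/25) = 4*pi/25.
Hence Re(c_{5}) = (1/(2*pi))·(4*pi/25) = 2/25.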